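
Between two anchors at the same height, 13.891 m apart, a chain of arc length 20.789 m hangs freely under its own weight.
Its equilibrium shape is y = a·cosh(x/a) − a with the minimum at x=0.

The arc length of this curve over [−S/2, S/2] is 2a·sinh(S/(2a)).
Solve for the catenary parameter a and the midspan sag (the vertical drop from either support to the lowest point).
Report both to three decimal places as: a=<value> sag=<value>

seed: a₀ = √(S³/(24(L−S))) = √(13.891³/(24·6.898)) = 4.023769
iter 1: u=1.726118  f(a)=+1.104e+00  f'(a)=-4.565e+00  a ← 4.023769 − (+1.104e+00/-4.565e+00) = 4.265522
iter 2: u=1.628288  f(a)=+1.073e-01  f'(a)=-3.717e+00  a ← 4.265522 − (+1.073e-01/-3.717e+00) = 4.294385
iter 3: u=1.617345  f(a)=+1.255e-03  f'(a)=-3.631e+00  a ← 4.294385 − (+1.255e-03/-3.631e+00) = 4.294731
iter 4: u=1.617214  f(a)=+1.761e-07  f'(a)=-3.630e+00  a ← 4.294731 − (+1.761e-07/-3.630e+00) = 4.294731
iter 5: u=1.617214  f(a)=+3.553e-15  f'(a)=-3.630e+00  a ← 4.294731 − (+3.553e-15/-3.630e+00) = 4.294731
converged: |Δa| < 1e-12 after 5 iterations
sag = a·(cosh(S/(2a)) − 1) = 4.294731·(cosh(1.617214) − 1) = 6.952062
T_max/T_min = cosh(S/(2a)) = 2.618742

a=4.295 sag=6.952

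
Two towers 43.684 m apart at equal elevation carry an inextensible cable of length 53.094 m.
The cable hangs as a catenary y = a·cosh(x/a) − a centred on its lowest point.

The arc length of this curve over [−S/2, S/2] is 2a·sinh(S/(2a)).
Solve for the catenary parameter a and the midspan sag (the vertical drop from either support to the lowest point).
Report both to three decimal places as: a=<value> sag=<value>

a=19.805 sag=13.316

seed: a₀ = √(S³/(24(L−S))) = √(43.684³/(24·9.410)) = 19.212468
iter 1: u=1.136866  f(a)=+6.272e-01  f'(a)=-1.112e+00  a ← 19.212468 − (+6.272e-01/-1.112e+00) = 19.776375
iter 2: u=1.104449  f(a)=+2.867e-02  f'(a)=-1.013e+00  a ← 19.776375 − (+2.867e-02/-1.013e+00) = 19.804691
iter 3: u=1.102870  f(a)=+6.628e-05  f'(a)=-1.008e+00  a ← 19.804691 − (+6.628e-05/-1.008e+00) = 19.804756
iter 4: u=1.102866  f(a)=+3.560e-10  f'(a)=-1.008e+00  a ← 19.804756 − (+3.560e-10/-1.008e+00) = 19.804756
iter 5: u=1.102866  f(a)=+7.105e-15  f'(a)=-1.008e+00  a ← 19.804756 − (+7.105e-15/-1.008e+00) = 19.804756
converged: |Δa| < 1e-12 after 5 iterations
sag = a·(cosh(S/(2a)) − 1) = 19.804756·(cosh(1.102866) − 1) = 13.315805
T_max/T_min = cosh(S/(2a)) = 1.672354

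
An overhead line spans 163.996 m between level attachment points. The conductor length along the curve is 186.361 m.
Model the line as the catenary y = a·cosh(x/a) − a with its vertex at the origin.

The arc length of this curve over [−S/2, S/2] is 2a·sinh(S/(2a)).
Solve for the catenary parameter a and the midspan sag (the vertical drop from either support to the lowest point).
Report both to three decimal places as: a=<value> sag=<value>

seed: a₀ = √(S³/(24(L−S))) = √(163.996³/(24·22.365)) = 90.648331
iter 1: u=0.904573  f(a)=+9.330e-01  f'(a)=-5.350e-01  a ← 90.648331 − (+9.330e-01/-5.350e-01) = 92.392268
iter 2: u=0.887499  f(a)=+2.761e-02  f'(a)=-5.038e-01  a ← 92.392268 − (+2.761e-02/-5.038e-01) = 92.447065
iter 3: u=0.886972  f(a)=+2.580e-05  f'(a)=-5.028e-01  a ← 92.447065 − (+2.580e-05/-5.028e-01) = 92.447116
iter 4: u=0.886972  f(a)=+2.257e-11  f'(a)=-5.028e-01  a ← 92.447116 − (+2.257e-11/-5.028e-01) = 92.447116
converged: |Δa| < 1e-12 after 4 iterations
sag = a·(cosh(S/(2a)) − 1) = 92.447116·(cosh(0.886972) − 1) = 38.812454
T_max/T_min = cosh(S/(2a)) = 1.419834

a=92.447 sag=38.812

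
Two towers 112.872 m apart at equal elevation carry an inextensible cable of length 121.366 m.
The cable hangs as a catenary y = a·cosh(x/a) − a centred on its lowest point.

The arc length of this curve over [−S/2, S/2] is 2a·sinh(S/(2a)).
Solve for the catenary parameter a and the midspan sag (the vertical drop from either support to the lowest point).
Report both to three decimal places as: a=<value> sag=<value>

seed: a₀ = √(S³/(24(L−S))) = √(112.872³/(24·8.494)) = 83.988066
iter 1: u=0.671953  f(a)=+1.938e-01  f'(a)=-2.115e-01  a ← 83.988066 − (+1.938e-01/-2.115e-01) = 84.904336
iter 2: u=0.664701  f(a)=+3.218e-03  f'(a)=-2.046e-01  a ← 84.904336 − (+3.218e-03/-2.046e-01) = 84.920065
iter 3: u=0.664578  f(a)=+9.199e-07  f'(a)=-2.045e-01  a ← 84.920065 − (+9.199e-07/-2.045e-01) = 84.920069
iter 4: u=0.664578  f(a)=+7.105e-14  f'(a)=-2.045e-01  a ← 84.920069 − (+7.105e-14/-2.045e-01) = 84.920069
converged: |Δa| < 1e-12 after 4 iterations
sag = a·(cosh(S/(2a)) − 1) = 84.920069·(cosh(0.664578) − 1) = 19.453513
T_max/T_min = cosh(S/(2a)) = 1.229080

a=84.920 sag=19.454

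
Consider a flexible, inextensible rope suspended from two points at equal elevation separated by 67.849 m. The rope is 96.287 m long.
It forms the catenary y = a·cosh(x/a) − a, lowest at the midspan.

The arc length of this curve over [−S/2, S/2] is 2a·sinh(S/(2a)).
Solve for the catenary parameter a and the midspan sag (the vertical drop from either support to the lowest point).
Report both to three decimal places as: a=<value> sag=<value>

seed: a₀ = √(S³/(24(L−S))) = √(67.849³/(24·28.438)) = 21.392426
iter 1: u=1.585818  f(a)=+3.798e+00  f'(a)=-3.390e+00  a ← 21.392426 − (+3.798e+00/-3.390e+00) = 22.512576
iter 2: u=1.506913  f(a)=+3.187e-01  f'(a)=-2.843e+00  a ← 22.512576 − (+3.187e-01/-2.843e+00) = 22.624660
iter 3: u=1.499448  f(a)=+2.698e-03  f'(a)=-2.795e+00  a ← 22.624660 − (+2.698e-03/-2.795e+00) = 22.625626
iter 4: u=1.499384  f(a)=+1.970e-07  f'(a)=-2.795e+00  a ← 22.625626 − (+1.970e-07/-2.795e+00) = 22.625626
iter 5: u=1.499384  f(a)=-1.421e-14  f'(a)=-2.795e+00  a ← 22.625626 − (-1.421e-14/-2.795e+00) = 22.625626
converged: |Δa| < 1e-12 after 5 iterations
sag = a·(cosh(S/(2a)) − 1) = 22.625626·(cosh(1.499384) − 1) = 30.569445
T_max/T_min = cosh(S/(2a)) = 2.351098

a=22.626 sag=30.569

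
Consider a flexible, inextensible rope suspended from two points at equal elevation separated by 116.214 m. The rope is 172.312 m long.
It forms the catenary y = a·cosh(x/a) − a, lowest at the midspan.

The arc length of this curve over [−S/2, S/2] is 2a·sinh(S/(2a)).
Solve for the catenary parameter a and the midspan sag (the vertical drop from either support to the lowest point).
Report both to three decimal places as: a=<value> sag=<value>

a=36.384 sag=57.139

seed: a₀ = √(S³/(24(L−S))) = √(116.214³/(24·56.098)) = 34.143526
iter 1: u=1.701845  f(a)=+8.707e+00  f'(a)=-4.342e+00  a ← 34.143526 − (+8.707e+00/-4.342e+00) = 36.149019
iter 2: u=1.607430  f(a)=+8.261e-01  f'(a)=-3.554e+00  a ← 36.149019 − (+8.261e-01/-3.554e+00) = 36.381492
iter 3: u=1.597158  f(a)=+9.158e-03  f'(a)=-3.475e+00  a ← 36.381492 − (+9.158e-03/-3.475e+00) = 36.384127
iter 4: u=1.597043  f(a)=+1.153e-06  f'(a)=-3.474e+00  a ← 36.384127 − (+1.153e-06/-3.474e+00) = 36.384127
iter 5: u=1.597043  f(a)=+2.842e-14  f'(a)=-3.474e+00  a ← 36.384127 − (+2.842e-14/-3.474e+00) = 36.384127
converged: |Δa| < 1e-12 after 5 iterations
sag = a·(cosh(S/(2a)) − 1) = 36.384127·(cosh(1.597043) − 1) = 57.139458
T_max/T_min = cosh(S/(2a)) = 2.570450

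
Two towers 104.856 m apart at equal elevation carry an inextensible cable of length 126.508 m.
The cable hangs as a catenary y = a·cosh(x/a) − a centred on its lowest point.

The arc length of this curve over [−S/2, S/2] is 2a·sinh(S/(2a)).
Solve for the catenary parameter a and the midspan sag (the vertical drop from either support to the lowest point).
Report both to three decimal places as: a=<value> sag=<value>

a=48.496 sag=31.209

seed: a₀ = √(S³/(24(L−S))) = √(104.856³/(24·21.652)) = 47.101561
iter 1: u=1.113084  f(a)=+1.382e+00  f'(a)=-1.038e+00  a ← 47.101561 − (+1.382e+00/-1.038e+00) = 48.431971
iter 2: u=1.082508  f(a)=+6.070e-02  f'(a)=-9.490e-01  a ← 48.431971 − (+6.070e-02/-9.490e-01) = 48.495929
iter 3: u=1.081080  f(a)=+1.291e-04  f'(a)=-9.450e-01  a ← 48.495929 − (+1.291e-04/-9.450e-01) = 48.496065
iter 4: u=1.081077  f(a)=+5.865e-10  f'(a)=-9.450e-01  a ← 48.496065 − (+5.865e-10/-9.450e-01) = 48.496065
iter 5: u=1.081077  f(a)=+1.421e-14  f'(a)=-9.450e-01  a ← 48.496065 − (+1.421e-14/-9.450e-01) = 48.496065
converged: |Δa| < 1e-12 after 5 iterations
sag = a·(cosh(S/(2a)) − 1) = 48.496065·(cosh(1.081077) − 1) = 31.209247
T_max/T_min = cosh(S/(2a)) = 1.643542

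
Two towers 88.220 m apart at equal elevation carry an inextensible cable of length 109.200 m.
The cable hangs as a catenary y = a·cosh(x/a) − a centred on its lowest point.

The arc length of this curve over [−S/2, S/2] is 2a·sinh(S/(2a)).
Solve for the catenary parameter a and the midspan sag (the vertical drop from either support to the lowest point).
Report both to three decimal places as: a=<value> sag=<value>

a=38.178 sag=28.446

seed: a₀ = √(S³/(24(L−S))) = √(88.220³/(24·20.980)) = 36.926846
iter 1: u=1.194524  f(a)=+1.549e+00  f'(a)=-1.307e+00  a ← 36.926846 − (+1.549e+00/-1.307e+00) = 38.111827
iter 2: u=1.157384  f(a)=+7.767e-02  f'(a)=-1.179e+00  a ← 38.111827 − (+7.767e-02/-1.179e+00) = 38.177716
iter 3: u=1.155386  f(a)=+2.182e-04  f'(a)=-1.172e+00  a ← 38.177716 − (+2.182e-04/-1.172e+00) = 38.177902
iter 4: u=1.155380  f(a)=+1.733e-09  f'(a)=-1.172e+00  a ← 38.177902 − (+1.733e-09/-1.172e+00) = 38.177902
iter 5: u=1.155380  f(a)=+1.421e-14  f'(a)=-1.172e+00  a ← 38.177902 − (+1.421e-14/-1.172e+00) = 38.177902
converged: |Δa| < 1e-12 after 5 iterations
sag = a·(cosh(S/(2a)) − 1) = 38.177902·(cosh(1.155380) − 1) = 28.445759
T_max/T_min = cosh(S/(2a)) = 1.745084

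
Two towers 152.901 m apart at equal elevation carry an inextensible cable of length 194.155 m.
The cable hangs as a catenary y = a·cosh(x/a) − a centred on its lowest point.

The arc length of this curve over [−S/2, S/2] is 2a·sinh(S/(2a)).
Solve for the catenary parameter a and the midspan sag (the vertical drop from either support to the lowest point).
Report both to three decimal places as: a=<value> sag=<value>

seed: a₀ = √(S³/(24(L−S))) = √(152.901³/(24·41.254)) = 60.086490
iter 1: u=1.272341  f(a)=+3.471e+00  f'(a)=-1.609e+00  a ← 60.086490 − (+3.471e+00/-1.609e+00) = 62.244050
iter 2: u=1.228238  f(a)=+1.957e-01  f'(a)=-1.432e+00  a ← 62.244050 − (+1.957e-01/-1.432e+00) = 62.380723
iter 3: u=1.225547  f(a)=+7.045e-04  f'(a)=-1.422e+00  a ← 62.380723 − (+7.045e-04/-1.422e+00) = 62.381219
iter 4: u=1.225537  f(a)=+9.202e-09  f'(a)=-1.422e+00  a ← 62.381219 − (+9.202e-09/-1.422e+00) = 62.381219
iter 5: u=1.225537  f(a)=+0.000e+00  f'(a)=-1.422e+00  a ← 62.381219 − (+0.000e+00/-1.422e+00) = 62.381219
converged: |Δa| < 1e-12 after 5 iterations
sag = a·(cosh(S/(2a)) − 1) = 62.381219·(cosh(1.225537) − 1) = 53.011404
T_max/T_min = cosh(S/(2a)) = 1.849798

a=62.381 sag=53.011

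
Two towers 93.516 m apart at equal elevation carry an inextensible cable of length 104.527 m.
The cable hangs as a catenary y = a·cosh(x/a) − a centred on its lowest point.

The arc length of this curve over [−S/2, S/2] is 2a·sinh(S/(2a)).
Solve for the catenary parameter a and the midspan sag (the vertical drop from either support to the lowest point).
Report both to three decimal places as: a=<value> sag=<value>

seed: a₀ = √(S³/(24(L−S))) = √(93.516³/(24·11.011)) = 55.630105
iter 1: u=0.840516  f(a)=+3.956e-01  f'(a)=-4.245e-01  a ← 55.630105 − (+3.956e-01/-4.245e-01) = 56.561812
iter 2: u=0.826671  f(a)=+1.016e-02  f'(a)=-4.030e-01  a ← 56.561812 − (+1.016e-02/-4.030e-01) = 56.587013
iter 3: u=0.826303  f(a)=+7.087e-06  f'(a)=-4.024e-01  a ← 56.587013 − (+7.087e-06/-4.024e-01) = 56.587031
iter 4: u=0.826302  f(a)=+3.453e-12  f'(a)=-4.024e-01  a ← 56.587031 − (+3.453e-12/-4.024e-01) = 56.587031
converged: |Δa| < 1e-12 after 4 iterations
sag = a·(cosh(S/(2a)) − 1) = 56.587031·(cosh(0.826302) − 1) = 20.442609
T_max/T_min = cosh(S/(2a)) = 1.361260

a=56.587 sag=20.443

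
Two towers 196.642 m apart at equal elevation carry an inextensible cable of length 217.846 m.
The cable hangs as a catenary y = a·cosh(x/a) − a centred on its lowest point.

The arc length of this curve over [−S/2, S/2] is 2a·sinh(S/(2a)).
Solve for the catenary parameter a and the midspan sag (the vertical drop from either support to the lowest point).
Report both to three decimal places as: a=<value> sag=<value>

seed: a₀ = √(S³/(24(L−S))) = √(196.642³/(24·21.204)) = 122.236218
iter 1: u=0.804352  f(a)=+6.966e-01  f'(a)=-3.699e-01  a ← 122.236218 − (+6.966e-01/-3.699e-01) = 124.119382
iter 2: u=0.792149  f(a)=+1.642e-02  f'(a)=-3.526e-01  a ← 124.119382 − (+1.642e-02/-3.526e-01) = 124.165955
iter 3: u=0.791852  f(a)=+9.619e-06  f'(a)=-3.522e-01  a ← 124.165955 − (+9.619e-06/-3.522e-01) = 124.165983
iter 4: u=0.791851  f(a)=+3.268e-12  f'(a)=-3.522e-01  a ← 124.165983 − (+3.268e-12/-3.522e-01) = 124.165983
converged: |Δa| < 1e-12 after 4 iterations
sag = a·(cosh(S/(2a)) − 1) = 124.165983·(cosh(0.791851) − 1) = 41.004872
T_max/T_min = cosh(S/(2a)) = 1.330242

a=124.166 sag=41.005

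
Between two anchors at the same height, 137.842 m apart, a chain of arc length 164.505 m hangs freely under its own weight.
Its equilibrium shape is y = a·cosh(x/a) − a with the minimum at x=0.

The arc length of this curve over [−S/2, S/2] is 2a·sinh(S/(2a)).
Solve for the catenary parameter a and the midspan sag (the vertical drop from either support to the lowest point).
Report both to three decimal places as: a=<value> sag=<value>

seed: a₀ = √(S³/(24(L−S))) = √(137.842³/(24·26.663)) = 63.975284
iter 1: u=1.077307  f(a)=+1.591e+00  f'(a)=-9.344e-01  a ← 63.975284 − (+1.591e+00/-9.344e-01) = 65.677691
iter 2: u=1.049382  f(a)=+6.571e-02  f'(a)=-8.586e-01  a ← 65.677691 − (+6.571e-02/-8.586e-01) = 65.754215
iter 3: u=1.048161  f(a)=+1.228e-04  f'(a)=-8.554e-01  a ← 65.754215 − (+1.228e-04/-8.554e-01) = 65.754358
iter 4: u=1.048159  f(a)=+4.308e-10  f'(a)=-8.554e-01  a ← 65.754358 − (+4.308e-10/-8.554e-01) = 65.754358
iter 5: u=1.048159  f(a)=-5.684e-14  f'(a)=-8.554e-01  a ← 65.754358 − (-5.684e-14/-8.554e-01) = 65.754358
converged: |Δa| < 1e-12 after 5 iterations
sag = a·(cosh(S/(2a)) − 1) = 65.754358·(cosh(1.048159) − 1) = 39.550482
T_max/T_min = cosh(S/(2a)) = 1.601488

a=65.754 sag=39.550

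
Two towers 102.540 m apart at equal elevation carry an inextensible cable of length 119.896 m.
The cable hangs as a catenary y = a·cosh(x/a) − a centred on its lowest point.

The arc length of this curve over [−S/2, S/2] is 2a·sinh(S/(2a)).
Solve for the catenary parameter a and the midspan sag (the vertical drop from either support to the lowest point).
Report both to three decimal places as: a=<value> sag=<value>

a=52.120 sag=27.317

seed: a₀ = √(S³/(24(L−S))) = √(102.540³/(24·17.356)) = 50.875598
iter 1: u=1.007752  f(a)=+9.029e-01  f'(a)=-7.541e-01  a ← 50.875598 − (+9.029e-01/-7.541e-01) = 52.072877
iter 2: u=0.984582  f(a)=+3.286e-02  f'(a)=-7.002e-01  a ← 52.072877 − (+3.286e-02/-7.002e-01) = 52.119804
iter 3: u=0.983695  f(a)=+4.715e-05  f'(a)=-6.982e-01  a ← 52.119804 − (+4.715e-05/-6.982e-01) = 52.119872
iter 4: u=0.983694  f(a)=+9.740e-11  f'(a)=-6.981e-01  a ← 52.119872 − (+9.740e-11/-6.981e-01) = 52.119872
iter 5: u=0.983694  f(a)=+0.000e+00  f'(a)=-6.981e-01  a ← 52.119872 − (+0.000e+00/-6.981e-01) = 52.119872
converged: |Δa| < 1e-12 after 5 iterations
sag = a·(cosh(S/(2a)) − 1) = 52.119872·(cosh(0.983694) − 1) = 27.317171
T_max/T_min = cosh(S/(2a)) = 1.524122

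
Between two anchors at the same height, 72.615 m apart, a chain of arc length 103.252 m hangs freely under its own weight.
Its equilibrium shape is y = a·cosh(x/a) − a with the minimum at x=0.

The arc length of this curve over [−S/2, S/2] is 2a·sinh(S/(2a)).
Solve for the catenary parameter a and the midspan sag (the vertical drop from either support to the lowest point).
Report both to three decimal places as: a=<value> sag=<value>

seed: a₀ = √(S³/(24(L−S))) = √(72.615³/(24·30.637)) = 22.819744
iter 1: u=1.591056  f(a)=+4.120e+00  f'(a)=-3.429e+00  a ← 22.819744 − (+4.120e+00/-3.429e+00) = 24.021149
iter 2: u=1.511481  f(a)=+3.477e-01  f'(a)=-2.873e+00  a ← 24.021149 − (+3.477e-01/-2.873e+00) = 24.142192
iter 3: u=1.503902  f(a)=+2.981e-03  f'(a)=-2.824e+00  a ← 24.142192 − (+2.981e-03/-2.824e+00) = 24.143248
iter 4: u=1.503837  f(a)=+2.233e-07  f'(a)=-2.823e+00  a ← 24.143248 − (+2.233e-07/-2.823e+00) = 24.143248
iter 5: u=1.503837  f(a)=+0.000e+00  f'(a)=-2.823e+00  a ← 24.143248 − (+0.000e+00/-2.823e+00) = 24.143248
converged: |Δa| < 1e-12 after 5 iterations
sag = a·(cosh(S/(2a)) − 1) = 24.143248·(cosh(1.503837) − 1) = 32.849210
T_max/T_min = cosh(S/(2a)) = 2.360596

a=24.143 sag=32.849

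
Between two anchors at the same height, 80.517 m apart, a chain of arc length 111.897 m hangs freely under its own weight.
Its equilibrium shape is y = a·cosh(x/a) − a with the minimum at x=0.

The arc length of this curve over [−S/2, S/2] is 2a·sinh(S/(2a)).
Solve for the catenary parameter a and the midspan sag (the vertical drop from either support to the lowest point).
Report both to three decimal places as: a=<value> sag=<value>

seed: a₀ = √(S³/(24(L−S))) = √(80.517³/(24·31.380)) = 26.326874
iter 1: u=1.529179  f(a)=+3.880e+00  f'(a)=-2.990e+00  a ← 26.326874 − (+3.880e+00/-2.990e+00) = 27.624550
iter 2: u=1.457345  f(a)=+3.053e-01  f'(a)=-2.536e+00  a ← 27.624550 − (+3.053e-01/-2.536e+00) = 27.744932
iter 3: u=1.451022  f(a)=+2.248e-03  f'(a)=-2.499e+00  a ← 27.744932 − (+2.248e-03/-2.499e+00) = 27.745831
iter 4: u=1.450975  f(a)=+1.238e-07  f'(a)=-2.499e+00  a ← 27.745831 − (+1.238e-07/-2.499e+00) = 27.745831
iter 5: u=1.450975  f(a)=-2.842e-14  f'(a)=-2.499e+00  a ← 27.745831 − (-2.842e-14/-2.499e+00) = 27.745831
converged: |Δa| < 1e-12 after 5 iterations
sag = a·(cosh(S/(2a)) − 1) = 27.745831·(cosh(1.450975) − 1) = 34.704676
T_max/T_min = cosh(S/(2a)) = 2.250807

a=27.746 sag=34.705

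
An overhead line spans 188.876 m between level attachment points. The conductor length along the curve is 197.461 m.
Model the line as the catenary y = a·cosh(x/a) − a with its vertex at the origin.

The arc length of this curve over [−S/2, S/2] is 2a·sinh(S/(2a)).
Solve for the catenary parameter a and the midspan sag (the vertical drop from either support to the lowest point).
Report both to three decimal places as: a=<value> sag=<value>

a=182.058 sag=25.048

seed: a₀ = √(S³/(24(L−S))) = √(188.876³/(24·8.585)) = 180.837875
iter 1: u=0.522225  f(a)=+1.178e-01  f'(a)=-9.756e-02  a ← 180.837875 − (+1.178e-01/-9.756e-02) = 182.045598
iter 2: u=0.518760  f(a)=+1.191e-03  f'(a)=-9.560e-02  a ← 182.045598 − (+1.191e-03/-9.560e-02) = 182.058054
iter 3: u=0.518725  f(a)=+1.244e-07  f'(a)=-9.558e-02  a ← 182.058054 − (+1.244e-07/-9.558e-02) = 182.058056
iter 4: u=0.518725  f(a)=+0.000e+00  f'(a)=-9.558e-02  a ← 182.058056 − (+0.000e+00/-9.558e-02) = 182.058056
converged: |Δa| < 1e-12 after 4 iterations
sag = a·(cosh(S/(2a)) − 1) = 182.058056·(cosh(0.518725) − 1) = 25.047829
T_max/T_min = cosh(S/(2a)) = 1.137582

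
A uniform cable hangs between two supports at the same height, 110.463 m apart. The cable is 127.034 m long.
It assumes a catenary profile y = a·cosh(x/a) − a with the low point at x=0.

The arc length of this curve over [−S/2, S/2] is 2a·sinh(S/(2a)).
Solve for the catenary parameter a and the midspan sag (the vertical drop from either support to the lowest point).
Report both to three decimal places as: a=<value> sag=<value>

a=59.483 sag=27.538

seed: a₀ = √(S³/(24(L−S))) = √(110.463³/(24·16.571)) = 58.216390
iter 1: u=0.948728  f(a)=+7.619e-01  f'(a)=-6.222e-01  a ← 58.216390 − (+7.619e-01/-6.222e-01) = 59.440982
iter 2: u=0.929182  f(a)=+2.471e-02  f'(a)=-5.824e-01  a ← 59.440982 − (+2.471e-02/-5.824e-01) = 59.483399
iter 3: u=0.928520  f(a)=+2.790e-05  f'(a)=-5.811e-01  a ← 59.483399 − (+2.790e-05/-5.811e-01) = 59.483447
iter 4: u=0.928519  f(a)=+3.567e-11  f'(a)=-5.811e-01  a ← 59.483447 − (+3.567e-11/-5.811e-01) = 59.483447
iter 5: u=0.928519  f(a)=+0.000e+00  f'(a)=-5.811e-01  a ← 59.483447 − (+0.000e+00/-5.811e-01) = 59.483447
converged: |Δa| < 1e-12 after 5 iterations
sag = a·(cosh(S/(2a)) − 1) = 59.483447·(cosh(0.928519) − 1) = 27.537756
T_max/T_min = cosh(S/(2a)) = 1.462948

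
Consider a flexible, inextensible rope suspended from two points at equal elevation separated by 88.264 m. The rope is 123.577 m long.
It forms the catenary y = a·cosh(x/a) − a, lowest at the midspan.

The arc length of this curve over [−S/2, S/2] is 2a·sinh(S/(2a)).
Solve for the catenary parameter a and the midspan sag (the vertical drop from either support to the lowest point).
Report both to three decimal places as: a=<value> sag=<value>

seed: a₀ = √(S³/(24(L−S))) = √(88.264³/(24·35.313)) = 28.484099
iter 1: u=1.549356  f(a)=+4.489e+00  f'(a)=-3.128e+00  a ← 28.484099 − (+4.489e+00/-3.128e+00) = 29.919162
iter 2: u=1.475041  f(a)=+3.615e-01  f'(a)=-2.643e+00  a ← 29.919162 − (+3.615e-01/-2.643e+00) = 30.055970
iter 3: u=1.468327  f(a)=+2.799e-03  f'(a)=-2.602e+00  a ← 30.055970 − (+2.799e-03/-2.602e+00) = 30.057046
iter 4: u=1.468275  f(a)=+1.707e-07  f'(a)=-2.602e+00  a ← 30.057046 − (+1.707e-07/-2.602e+00) = 30.057046
iter 5: u=1.468275  f(a)=+2.842e-14  f'(a)=-2.602e+00  a ← 30.057046 − (+2.842e-14/-2.602e+00) = 30.057046
converged: |Δa| < 1e-12 after 5 iterations
sag = a·(cosh(S/(2a)) − 1) = 30.057046·(cosh(1.468275) − 1) = 38.654269
T_max/T_min = cosh(S/(2a)) = 2.286030

a=30.057 sag=38.654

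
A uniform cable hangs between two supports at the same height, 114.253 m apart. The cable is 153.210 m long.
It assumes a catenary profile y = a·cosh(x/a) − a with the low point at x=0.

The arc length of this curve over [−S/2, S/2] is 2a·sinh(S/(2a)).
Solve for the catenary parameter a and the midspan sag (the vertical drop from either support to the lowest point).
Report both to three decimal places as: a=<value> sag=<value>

seed: a₀ = √(S³/(24(L−S))) = √(114.253³/(24·38.957)) = 39.939539
iter 1: u=1.430324  f(a)=+4.185e+00  f'(a)=-2.380e+00  a ← 39.939539 − (+4.185e+00/-2.380e+00) = 41.697673
iter 2: u=1.370016  f(a)=+2.922e-01  f'(a)=-2.058e+00  a ← 41.697673 − (+2.922e-01/-2.058e+00) = 41.839618
iter 3: u=1.365369  f(a)=+1.661e-03  f'(a)=-2.035e+00  a ← 41.839618 − (+1.661e-03/-2.035e+00) = 41.840434
iter 4: u=1.365342  f(a)=+5.433e-08  f'(a)=-2.035e+00  a ← 41.840434 − (+5.433e-08/-2.035e+00) = 41.840434
iter 5: u=1.365342  f(a)=+0.000e+00  f'(a)=-2.035e+00  a ← 41.840434 − (+0.000e+00/-2.035e+00) = 41.840434
converged: |Δa| < 1e-12 after 5 iterations
sag = a·(cosh(S/(2a)) − 1) = 41.840434·(cosh(1.365342) − 1) = 45.446151
T_max/T_min = cosh(S/(2a)) = 2.086178

a=41.840 sag=45.446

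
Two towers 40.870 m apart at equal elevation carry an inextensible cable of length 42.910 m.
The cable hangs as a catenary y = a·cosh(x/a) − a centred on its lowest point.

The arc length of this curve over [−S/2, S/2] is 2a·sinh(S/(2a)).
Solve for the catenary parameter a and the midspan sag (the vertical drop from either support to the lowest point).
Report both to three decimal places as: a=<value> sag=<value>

seed: a₀ = √(S³/(24(L−S))) = √(40.870³/(24·2.040)) = 37.341026
iter 1: u=0.547253  f(a)=+3.077e-02  f'(a)=-1.126e-01  a ← 37.341026 − (+3.077e-02/-1.126e-01) = 37.614333
iter 2: u=0.543277  f(a)=+3.411e-04  f'(a)=-1.101e-01  a ← 37.614333 − (+3.411e-04/-1.101e-01) = 37.617431
iter 3: u=0.543232  f(a)=+4.295e-08  f'(a)=-1.101e-01  a ← 37.617431 − (+4.295e-08/-1.101e-01) = 37.617432
iter 4: u=0.543232  f(a)=+0.000e+00  f'(a)=-1.101e-01  a ← 37.617432 − (+0.000e+00/-1.101e-01) = 37.617432
converged: |Δa| < 1e-12 after 4 iterations
sag = a·(cosh(S/(2a)) − 1) = 37.617432·(cosh(0.543232) − 1) = 5.688321
T_max/T_min = cosh(S/(2a)) = 1.151215

a=37.617 sag=5.688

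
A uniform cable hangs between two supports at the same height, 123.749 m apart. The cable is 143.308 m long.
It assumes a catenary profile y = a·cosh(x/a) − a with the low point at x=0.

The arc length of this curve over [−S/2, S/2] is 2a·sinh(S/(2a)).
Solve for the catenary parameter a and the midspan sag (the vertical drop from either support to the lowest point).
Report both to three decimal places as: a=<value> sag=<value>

seed: a₀ = √(S³/(24(L−S))) = √(123.749³/(24·19.559)) = 63.538009
iter 1: u=0.973819  f(a)=+9.486e-01  f'(a)=-6.761e-01  a ← 63.538009 − (+9.486e-01/-6.761e-01) = 64.941184
iter 2: u=0.952778  f(a)=+3.233e-02  f'(a)=-6.307e-01  a ← 64.941184 − (+3.233e-02/-6.307e-01) = 64.992453
iter 3: u=0.952026  f(a)=+4.051e-05  f'(a)=-6.291e-01  a ← 64.992453 − (+4.051e-05/-6.291e-01) = 64.992518
iter 4: u=0.952025  f(a)=+6.375e-11  f'(a)=-6.291e-01  a ← 64.992518 − (+6.375e-11/-6.291e-01) = 64.992518
iter 5: u=0.952025  f(a)=+0.000e+00  f'(a)=-6.291e-01  a ← 64.992518 − (+0.000e+00/-6.291e-01) = 64.992518
converged: |Δa| < 1e-12 after 5 iterations
sag = a·(cosh(S/(2a)) − 1) = 64.992518·(cosh(0.952025) − 1) = 31.745908
T_max/T_min = cosh(S/(2a)) = 1.488455

a=64.993 sag=31.746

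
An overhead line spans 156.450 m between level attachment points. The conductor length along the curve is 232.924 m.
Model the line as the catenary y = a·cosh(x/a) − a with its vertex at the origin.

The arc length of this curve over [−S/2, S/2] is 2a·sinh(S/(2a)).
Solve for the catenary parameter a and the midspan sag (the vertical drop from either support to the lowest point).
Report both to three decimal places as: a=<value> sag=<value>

a=48.709 sag=77.529

seed: a₀ = √(S³/(24(L−S))) = √(156.450³/(24·76.474)) = 45.677342
iter 1: u=1.712556  f(a)=+1.203e+01  f'(a)=-4.439e+00  a ← 45.677342 − (+1.203e+01/-4.439e+00) = 48.387374
iter 2: u=1.616641  f(a)=+1.154e+00  f'(a)=-3.625e+00  a ← 48.387374 − (+1.154e+00/-3.625e+00) = 48.705650
iter 3: u=1.606077  f(a)=+1.310e-02  f'(a)=-3.543e+00  a ← 48.705650 − (+1.310e-02/-3.543e+00) = 48.709346
iter 4: u=1.605955  f(a)=+1.730e-06  f'(a)=-3.542e+00  a ← 48.709346 − (+1.730e-06/-3.542e+00) = 48.709347
iter 5: u=1.605955  f(a)=+0.000e+00  f'(a)=-3.542e+00  a ← 48.709347 − (+0.000e+00/-3.542e+00) = 48.709347
converged: |Δa| < 1e-12 after 5 iterations
sag = a·(cosh(S/(2a)) − 1) = 48.709347·(cosh(1.605955) − 1) = 77.528516
T_max/T_min = cosh(S/(2a)) = 2.591656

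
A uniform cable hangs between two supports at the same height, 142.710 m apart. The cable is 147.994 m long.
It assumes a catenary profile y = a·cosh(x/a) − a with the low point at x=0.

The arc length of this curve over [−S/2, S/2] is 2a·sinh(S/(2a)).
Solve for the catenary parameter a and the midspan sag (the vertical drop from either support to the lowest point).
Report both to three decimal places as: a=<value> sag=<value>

seed: a₀ = √(S³/(24(L−S))) = √(142.710³/(24·5.284)) = 151.389092
iter 1: u=0.471335  f(a)=+5.901e-02  f'(a)=-7.137e-02  a ← 151.389092 − (+5.901e-02/-7.137e-02) = 152.215843
iter 2: u=0.468775  f(a)=+4.869e-04  f'(a)=-7.020e-02  a ← 152.215843 − (+4.869e-04/-7.020e-02) = 152.222778
iter 3: u=0.468754  f(a)=+3.376e-08  f'(a)=-7.019e-02  a ← 152.222778 − (+3.376e-08/-7.019e-02) = 152.222779
iter 4: u=0.468754  f(a)=+0.000e+00  f'(a)=-7.019e-02  a ← 152.222779 − (+0.000e+00/-7.019e-02) = 152.222779
converged: |Δa| < 1e-12 after 4 iterations
sag = a·(cosh(S/(2a)) − 1) = 152.222779·(cosh(0.468754) − 1) = 17.032444
T_max/T_min = cosh(S/(2a)) = 1.111892

a=152.223 sag=17.032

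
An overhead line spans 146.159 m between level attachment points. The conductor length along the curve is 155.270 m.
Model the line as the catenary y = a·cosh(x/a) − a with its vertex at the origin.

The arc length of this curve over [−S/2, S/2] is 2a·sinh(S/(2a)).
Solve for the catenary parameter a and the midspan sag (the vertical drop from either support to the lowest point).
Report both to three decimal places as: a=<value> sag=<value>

seed: a₀ = √(S³/(24(L−S))) = √(146.159³/(24·9.111)) = 119.494991
iter 1: u=0.611570  f(a)=+1.719e-01  f'(a)=-1.583e-01  a ← 119.494991 − (+1.719e-01/-1.583e-01) = 120.581152
iter 2: u=0.606061  f(a)=+2.372e-03  f'(a)=-1.539e-01  a ← 120.581152 − (+2.372e-03/-1.539e-01) = 120.596562
iter 3: u=0.605983  f(a)=+4.656e-07  f'(a)=-1.539e-01  a ← 120.596562 − (+4.656e-07/-1.539e-01) = 120.596565
iter 4: u=0.605983  f(a)=+0.000e+00  f'(a)=-1.539e-01  a ← 120.596565 − (+0.000e+00/-1.539e-01) = 120.596565
converged: |Δa| < 1e-12 after 4 iterations
sag = a·(cosh(S/(2a)) − 1) = 120.596565·(cosh(0.605983) − 1) = 22.828414
T_max/T_min = cosh(S/(2a)) = 1.189296

a=120.597 sag=22.828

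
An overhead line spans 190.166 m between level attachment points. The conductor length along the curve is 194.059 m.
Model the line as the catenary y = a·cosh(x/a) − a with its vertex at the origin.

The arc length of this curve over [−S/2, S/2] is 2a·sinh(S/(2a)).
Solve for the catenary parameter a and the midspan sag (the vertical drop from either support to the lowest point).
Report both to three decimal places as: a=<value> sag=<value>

seed: a₀ = √(S³/(24(L−S))) = √(190.166³/(24·3.893)) = 271.301056
iter 1: u=0.350470  f(a)=+2.398e-02  f'(a)=-2.905e-02  a ← 271.301056 − (+2.398e-02/-2.905e-02) = 272.126409
iter 2: u=0.349407  f(a)=+1.099e-04  f'(a)=-2.879e-02  a ← 272.126409 − (+1.099e-04/-2.879e-02) = 272.130225
iter 3: u=0.349403  f(a)=+2.330e-09  f'(a)=-2.879e-02  a ← 272.130225 − (+2.330e-09/-2.879e-02) = 272.130226
iter 4: u=0.349403  f(a)=+0.000e+00  f'(a)=-2.879e-02  a ← 272.130226 − (+0.000e+00/-2.879e-02) = 272.130226
converged: |Δa| < 1e-12 after 4 iterations
sag = a·(cosh(S/(2a)) − 1) = 272.130226·(cosh(0.349403) − 1) = 16.780805
T_max/T_min = cosh(S/(2a)) = 1.061665

a=272.130 sag=16.781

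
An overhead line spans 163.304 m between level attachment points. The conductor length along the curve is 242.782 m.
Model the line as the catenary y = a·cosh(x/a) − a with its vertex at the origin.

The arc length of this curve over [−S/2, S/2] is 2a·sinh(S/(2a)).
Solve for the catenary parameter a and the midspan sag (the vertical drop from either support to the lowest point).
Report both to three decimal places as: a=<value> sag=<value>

a=50.941 sag=80.705

seed: a₀ = √(S³/(24(L−S))) = √(163.304³/(24·79.478)) = 47.782201
iter 1: u=1.708837  f(a)=+1.244e+01  f'(a)=-4.405e+00  a ← 47.782201 − (+1.244e+01/-4.405e+00) = 50.607276
iter 2: u=1.613444  f(a)=+1.189e+00  f'(a)=-3.600e+00  a ← 50.607276 − (+1.189e+00/-3.600e+00) = 50.937564
iter 3: u=1.602982  f(a)=+1.339e-02  f'(a)=-3.519e+00  a ← 50.937564 − (+1.339e-02/-3.519e+00) = 50.941368
iter 4: u=1.602862  f(a)=+1.739e-06  f'(a)=-3.519e+00  a ← 50.941368 − (+1.739e-06/-3.519e+00) = 50.941368
iter 5: u=1.602862  f(a)=+2.842e-14  f'(a)=-3.519e+00  a ← 50.941368 − (+2.842e-14/-3.519e+00) = 50.941368
converged: |Δa| < 1e-12 after 5 iterations
sag = a·(cosh(S/(2a)) − 1) = 50.941368·(cosh(1.602862) − 1) = 80.705120
T_max/T_min = cosh(S/(2a)) = 2.584275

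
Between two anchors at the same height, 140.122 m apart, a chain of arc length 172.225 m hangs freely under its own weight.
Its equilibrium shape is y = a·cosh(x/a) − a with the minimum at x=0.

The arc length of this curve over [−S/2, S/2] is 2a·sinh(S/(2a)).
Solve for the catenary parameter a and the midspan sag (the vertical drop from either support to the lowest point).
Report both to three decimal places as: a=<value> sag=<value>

seed: a₀ = √(S³/(24(L−S))) = √(140.122³/(24·32.103)) = 59.755937
iter 1: u=1.172453  f(a)=+2.280e+00  f'(a)=-1.230e+00  a ← 59.755937 − (+2.280e+00/-1.230e+00) = 61.610284
iter 2: u=1.137164  f(a)=+1.104e-01  f'(a)=-1.113e+00  a ← 61.610284 − (+1.104e-01/-1.113e+00) = 61.709501
iter 3: u=1.135336  f(a)=+2.883e-04  f'(a)=-1.107e+00  a ← 61.709501 − (+2.883e-04/-1.107e+00) = 61.709762
iter 4: u=1.135331  f(a)=+1.976e-09  f'(a)=-1.107e+00  a ← 61.709762 − (+1.976e-09/-1.107e+00) = 61.709762
iter 5: u=1.135331  f(a)=+2.842e-14  f'(a)=-1.107e+00  a ← 61.709762 − (+2.842e-14/-1.107e+00) = 61.709762
converged: |Δa| < 1e-12 after 5 iterations
sag = a·(cosh(S/(2a)) − 1) = 61.709762·(cosh(1.135331) − 1) = 44.231058
T_max/T_min = cosh(S/(2a)) = 1.716760

a=61.710 sag=44.231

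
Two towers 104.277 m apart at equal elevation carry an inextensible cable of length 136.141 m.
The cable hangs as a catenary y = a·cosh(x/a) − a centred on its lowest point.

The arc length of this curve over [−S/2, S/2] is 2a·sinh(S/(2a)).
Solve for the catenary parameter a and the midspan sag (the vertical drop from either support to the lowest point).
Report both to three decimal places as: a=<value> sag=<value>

a=40.160 sag=38.874

seed: a₀ = √(S³/(24(L−S))) = √(104.277³/(24·31.864)) = 38.505877
iter 1: u=1.354040  f(a)=+3.052e+00  f'(a)=-1.979e+00  a ← 38.505877 − (+3.052e+00/-1.979e+00) = 40.047972
iter 2: u=1.301901  f(a)=+1.929e-01  f'(a)=-1.736e+00  a ← 40.047972 − (+1.929e-01/-1.736e+00) = 40.159092
iter 3: u=1.298299  f(a)=+8.858e-04  f'(a)=-1.720e+00  a ← 40.159092 − (+8.858e-04/-1.720e+00) = 40.159607
iter 4: u=1.298282  f(a)=+1.887e-08  f'(a)=-1.720e+00  a ← 40.159607 − (+1.887e-08/-1.720e+00) = 40.159607
iter 5: u=1.298282  f(a)=-5.684e-14  f'(a)=-1.720e+00  a ← 40.159607 − (-5.684e-14/-1.720e+00) = 40.159607
converged: |Δa| < 1e-12 after 5 iterations
sag = a·(cosh(S/(2a)) − 1) = 40.159607·(cosh(1.298282) − 1) = 38.874481
T_max/T_min = cosh(S/(2a)) = 1.968000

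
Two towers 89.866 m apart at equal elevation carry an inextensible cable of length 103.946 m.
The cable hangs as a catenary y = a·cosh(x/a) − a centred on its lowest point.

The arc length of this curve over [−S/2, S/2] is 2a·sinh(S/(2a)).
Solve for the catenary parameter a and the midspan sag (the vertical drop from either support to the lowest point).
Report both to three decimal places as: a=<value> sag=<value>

a=47.395 sag=22.943

seed: a₀ = √(S³/(24(L−S))) = √(89.866³/(24·14.080)) = 46.343216
iter 1: u=0.969570  f(a)=+6.768e-01  f'(a)=-6.667e-01  a ← 46.343216 − (+6.768e-01/-6.667e-01) = 47.358366
iter 2: u=0.948787  f(a)=+2.288e-02  f'(a)=-6.223e-01  a ← 47.358366 − (+2.288e-02/-6.223e-01) = 47.395127
iter 3: u=0.948051  f(a)=+2.817e-05  f'(a)=-6.208e-01  a ← 47.395127 − (+2.817e-05/-6.208e-01) = 47.395173
iter 4: u=0.948050  f(a)=+4.280e-11  f'(a)=-6.208e-01  a ← 47.395173 − (+4.280e-11/-6.208e-01) = 47.395173
iter 5: u=0.948050  f(a)=-1.421e-14  f'(a)=-6.208e-01  a ← 47.395173 − (-1.421e-14/-6.208e-01) = 47.395173
converged: |Δa| < 1e-12 after 5 iterations
sag = a·(cosh(S/(2a)) − 1) = 47.395173·(cosh(0.948050) − 1) = 22.943260
T_max/T_min = cosh(S/(2a)) = 1.484084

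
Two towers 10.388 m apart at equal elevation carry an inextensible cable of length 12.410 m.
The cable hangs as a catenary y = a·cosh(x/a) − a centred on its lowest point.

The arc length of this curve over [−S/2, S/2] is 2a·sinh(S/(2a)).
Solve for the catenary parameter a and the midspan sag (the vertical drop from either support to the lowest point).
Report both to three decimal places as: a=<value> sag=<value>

a=4.941 sag=2.991

seed: a₀ = √(S³/(24(L−S))) = √(10.388³/(24·2.022)) = 4.806199
iter 1: u=1.080688  f(a)=+1.214e-01  f'(a)=-9.439e-01  a ← 4.806199 − (+1.214e-01/-9.439e-01) = 4.934829
iter 2: u=1.052519  f(a)=+5.045e-03  f'(a)=-8.669e-01  a ← 4.934829 − (+5.045e-03/-8.669e-01) = 4.940648
iter 3: u=1.051279  f(a)=+9.546e-06  f'(a)=-8.636e-01  a ← 4.940648 − (+9.546e-06/-8.636e-01) = 4.940659
iter 4: u=1.051277  f(a)=+3.432e-11  f'(a)=-8.636e-01  a ← 4.940659 − (+3.432e-11/-8.636e-01) = 4.940659
iter 5: u=1.051277  f(a)=-1.776e-15  f'(a)=-8.636e-01  a ← 4.940659 − (-1.776e-15/-8.636e-01) = 4.940659
converged: |Δa| < 1e-12 after 5 iterations
sag = a·(cosh(S/(2a)) − 1) = 4.940659·(cosh(1.051277) − 1) = 2.991058
T_max/T_min = cosh(S/(2a)) = 1.605397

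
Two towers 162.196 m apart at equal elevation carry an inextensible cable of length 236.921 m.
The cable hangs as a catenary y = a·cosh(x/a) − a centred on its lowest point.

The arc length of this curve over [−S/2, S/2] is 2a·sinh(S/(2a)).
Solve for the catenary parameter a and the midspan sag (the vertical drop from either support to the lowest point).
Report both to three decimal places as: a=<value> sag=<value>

a=51.845 sag=77.464

seed: a₀ = √(S³/(24(L−S))) = √(162.196³/(24·74.725)) = 48.777735
iter 1: u=1.662603  f(a)=+1.103e+01  f'(a)=-3.999e+00  a ← 48.777735 − (+1.103e+01/-3.999e+00) = 51.537123
iter 2: u=1.573584  f(a)=+1.006e+00  f'(a)=-3.300e+00  a ← 51.537123 − (+1.006e+00/-3.300e+00) = 51.841809
iter 3: u=1.564336  f(a)=+1.020e-02  f'(a)=-3.234e+00  a ← 51.841809 − (+1.020e-02/-3.234e+00) = 51.844963
iter 4: u=1.564241  f(a)=+1.073e-06  f'(a)=-3.233e+00  a ← 51.844963 − (+1.073e-06/-3.233e+00) = 51.844964
iter 5: u=1.564241  f(a)=+0.000e+00  f'(a)=-3.233e+00  a ← 51.844964 − (+0.000e+00/-3.233e+00) = 51.844964
converged: |Δa| < 1e-12 after 5 iterations
sag = a·(cosh(S/(2a)) − 1) = 51.844964·(cosh(1.564241) − 1) = 77.463931
T_max/T_min = cosh(S/(2a)) = 2.494146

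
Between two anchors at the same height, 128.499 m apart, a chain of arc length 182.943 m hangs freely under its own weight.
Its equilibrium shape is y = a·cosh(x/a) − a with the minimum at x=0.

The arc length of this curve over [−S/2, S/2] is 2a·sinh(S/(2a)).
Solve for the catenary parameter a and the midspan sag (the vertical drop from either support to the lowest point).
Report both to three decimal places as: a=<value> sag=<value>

a=42.643 sag=58.280

seed: a₀ = √(S³/(24(L−S))) = √(128.499³/(24·54.444)) = 40.296654
iter 1: u=1.594413  f(a)=+7.354e+00  f'(a)=-3.454e+00  a ← 40.296654 − (+7.354e+00/-3.454e+00) = 42.425556
iter 2: u=1.514406  f(a)=+6.230e-01  f'(a)=-2.892e+00  a ← 42.425556 − (+6.230e-01/-2.892e+00) = 42.640988
iter 3: u=1.506754  f(a)=+5.385e-03  f'(a)=-2.842e+00  a ← 42.640988 − (+5.385e-03/-2.842e+00) = 42.642883
iter 4: u=1.506688  f(a)=+4.100e-07  f'(a)=-2.842e+00  a ← 42.642883 − (+4.100e-07/-2.842e+00) = 42.642883
iter 5: u=1.506688  f(a)=+2.842e-14  f'(a)=-2.842e+00  a ← 42.642883 − (+2.842e-14/-2.842e+00) = 42.642883
converged: |Δa| < 1e-12 after 5 iterations
sag = a·(cosh(S/(2a)) − 1) = 42.642883·(cosh(1.506688) − 1) = 58.280111
T_max/T_min = cosh(S/(2a)) = 2.366702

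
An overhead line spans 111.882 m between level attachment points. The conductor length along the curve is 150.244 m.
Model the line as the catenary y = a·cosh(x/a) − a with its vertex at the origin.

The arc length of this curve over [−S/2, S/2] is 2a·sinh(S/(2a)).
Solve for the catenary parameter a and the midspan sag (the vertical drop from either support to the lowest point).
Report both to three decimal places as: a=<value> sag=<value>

a=40.868 sag=44.651

seed: a₀ = √(S³/(24(L−S))) = √(111.882³/(24·38.362)) = 39.001750
iter 1: u=1.434320  f(a)=+4.145e+00  f'(a)=-2.403e+00  a ← 39.001750 − (+4.145e+00/-2.403e+00) = 40.726814
iter 2: u=1.373567  f(a)=+2.909e-01  f'(a)=-2.076e+00  a ← 40.726814 − (+2.909e-01/-2.076e+00) = 40.866898
iter 3: u=1.368858  f(a)=+1.671e-03  f'(a)=-2.053e+00  a ← 40.866898 − (+1.671e-03/-2.053e+00) = 40.867712
iter 4: u=1.368831  f(a)=+5.588e-08  f'(a)=-2.052e+00  a ← 40.867712 − (+5.588e-08/-2.052e+00) = 40.867712
iter 5: u=1.368831  f(a)=+2.842e-14  f'(a)=-2.052e+00  a ← 40.867712 − (+2.842e-14/-2.052e+00) = 40.867712
converged: |Δa| < 1e-12 after 5 iterations
sag = a·(cosh(S/(2a)) − 1) = 40.867712·(cosh(1.368831) − 1) = 44.651203
T_max/T_min = cosh(S/(2a)) = 2.092579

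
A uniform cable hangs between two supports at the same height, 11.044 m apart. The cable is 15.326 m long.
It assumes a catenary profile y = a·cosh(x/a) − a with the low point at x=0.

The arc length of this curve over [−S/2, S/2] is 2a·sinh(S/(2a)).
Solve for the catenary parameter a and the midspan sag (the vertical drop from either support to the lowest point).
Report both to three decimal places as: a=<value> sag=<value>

seed: a₀ = √(S³/(24(L−S))) = √(11.044³/(24·4.282)) = 3.620434
iter 1: u=1.525231  f(a)=+5.266e-01  f'(a)=-2.963e+00  a ← 3.620434 − (+5.266e-01/-2.963e+00) = 3.798118
iter 2: u=1.453878  f(a)=+4.125e-02  f'(a)=-2.516e+00  a ← 3.798118 − (+4.125e-02/-2.516e+00) = 3.814513
iter 3: u=1.447629  f(a)=+3.006e-04  f'(a)=-2.479e+00  a ← 3.814513 − (+3.006e-04/-2.479e+00) = 3.814634
iter 4: u=1.447583  f(a)=+1.623e-08  f'(a)=-2.479e+00  a ← 3.814634 − (+1.623e-08/-2.479e+00) = 3.814634
iter 5: u=1.447583  f(a)=+3.553e-15  f'(a)=-2.479e+00  a ← 3.814634 − (+3.553e-15/-2.479e+00) = 3.814634
converged: |Δa| < 1e-12 after 5 iterations
sag = a·(cosh(S/(2a)) − 1) = 3.814634·(cosh(1.447583) − 1) = 4.745331
T_max/T_min = cosh(S/(2a)) = 2.243980

a=3.815 sag=4.745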